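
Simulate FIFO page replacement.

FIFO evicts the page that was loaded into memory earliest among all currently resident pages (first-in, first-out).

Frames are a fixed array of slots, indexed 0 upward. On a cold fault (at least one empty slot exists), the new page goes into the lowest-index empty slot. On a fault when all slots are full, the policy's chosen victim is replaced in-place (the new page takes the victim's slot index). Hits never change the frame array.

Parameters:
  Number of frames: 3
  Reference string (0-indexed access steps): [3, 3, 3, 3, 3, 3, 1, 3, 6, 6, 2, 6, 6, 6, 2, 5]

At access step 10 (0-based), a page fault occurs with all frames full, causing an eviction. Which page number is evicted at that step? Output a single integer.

Answer: 3

Derivation:
Step 0: ref 3 -> FAULT, frames=[3,-,-]
Step 1: ref 3 -> HIT, frames=[3,-,-]
Step 2: ref 3 -> HIT, frames=[3,-,-]
Step 3: ref 3 -> HIT, frames=[3,-,-]
Step 4: ref 3 -> HIT, frames=[3,-,-]
Step 5: ref 3 -> HIT, frames=[3,-,-]
Step 6: ref 1 -> FAULT, frames=[3,1,-]
Step 7: ref 3 -> HIT, frames=[3,1,-]
Step 8: ref 6 -> FAULT, frames=[3,1,6]
Step 9: ref 6 -> HIT, frames=[3,1,6]
Step 10: ref 2 -> FAULT, evict 3, frames=[2,1,6]
At step 10: evicted page 3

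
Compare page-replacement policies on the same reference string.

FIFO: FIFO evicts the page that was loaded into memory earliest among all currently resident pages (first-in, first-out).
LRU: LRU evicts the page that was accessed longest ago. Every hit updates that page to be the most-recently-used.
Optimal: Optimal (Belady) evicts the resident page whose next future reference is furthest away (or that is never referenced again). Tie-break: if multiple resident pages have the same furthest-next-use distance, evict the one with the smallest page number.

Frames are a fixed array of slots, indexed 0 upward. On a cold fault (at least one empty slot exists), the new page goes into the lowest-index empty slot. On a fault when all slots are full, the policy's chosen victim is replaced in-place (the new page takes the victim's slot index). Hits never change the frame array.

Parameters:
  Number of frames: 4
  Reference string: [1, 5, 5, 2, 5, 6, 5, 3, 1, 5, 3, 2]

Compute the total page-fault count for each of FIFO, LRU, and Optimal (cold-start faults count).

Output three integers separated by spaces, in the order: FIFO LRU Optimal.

Answer: 8 7 5

Derivation:
--- FIFO ---
  step 0: ref 1 -> FAULT, frames=[1,-,-,-] (faults so far: 1)
  step 1: ref 5 -> FAULT, frames=[1,5,-,-] (faults so far: 2)
  step 2: ref 5 -> HIT, frames=[1,5,-,-] (faults so far: 2)
  step 3: ref 2 -> FAULT, frames=[1,5,2,-] (faults so far: 3)
  step 4: ref 5 -> HIT, frames=[1,5,2,-] (faults so far: 3)
  step 5: ref 6 -> FAULT, frames=[1,5,2,6] (faults so far: 4)
  step 6: ref 5 -> HIT, frames=[1,5,2,6] (faults so far: 4)
  step 7: ref 3 -> FAULT, evict 1, frames=[3,5,2,6] (faults so far: 5)
  step 8: ref 1 -> FAULT, evict 5, frames=[3,1,2,6] (faults so far: 6)
  step 9: ref 5 -> FAULT, evict 2, frames=[3,1,5,6] (faults so far: 7)
  step 10: ref 3 -> HIT, frames=[3,1,5,6] (faults so far: 7)
  step 11: ref 2 -> FAULT, evict 6, frames=[3,1,5,2] (faults so far: 8)
  FIFO total faults: 8
--- LRU ---
  step 0: ref 1 -> FAULT, frames=[1,-,-,-] (faults so far: 1)
  step 1: ref 5 -> FAULT, frames=[1,5,-,-] (faults so far: 2)
  step 2: ref 5 -> HIT, frames=[1,5,-,-] (faults so far: 2)
  step 3: ref 2 -> FAULT, frames=[1,5,2,-] (faults so far: 3)
  step 4: ref 5 -> HIT, frames=[1,5,2,-] (faults so far: 3)
  step 5: ref 6 -> FAULT, frames=[1,5,2,6] (faults so far: 4)
  step 6: ref 5 -> HIT, frames=[1,5,2,6] (faults so far: 4)
  step 7: ref 3 -> FAULT, evict 1, frames=[3,5,2,6] (faults so far: 5)
  step 8: ref 1 -> FAULT, evict 2, frames=[3,5,1,6] (faults so far: 6)
  step 9: ref 5 -> HIT, frames=[3,5,1,6] (faults so far: 6)
  step 10: ref 3 -> HIT, frames=[3,5,1,6] (faults so far: 6)
  step 11: ref 2 -> FAULT, evict 6, frames=[3,5,1,2] (faults so far: 7)
  LRU total faults: 7
--- Optimal ---
  step 0: ref 1 -> FAULT, frames=[1,-,-,-] (faults so far: 1)
  step 1: ref 5 -> FAULT, frames=[1,5,-,-] (faults so far: 2)
  step 2: ref 5 -> HIT, frames=[1,5,-,-] (faults so far: 2)
  step 3: ref 2 -> FAULT, frames=[1,5,2,-] (faults so far: 3)
  step 4: ref 5 -> HIT, frames=[1,5,2,-] (faults so far: 3)
  step 5: ref 6 -> FAULT, frames=[1,5,2,6] (faults so far: 4)
  step 6: ref 5 -> HIT, frames=[1,5,2,6] (faults so far: 4)
  step 7: ref 3 -> FAULT, evict 6, frames=[1,5,2,3] (faults so far: 5)
  step 8: ref 1 -> HIT, frames=[1,5,2,3] (faults so far: 5)
  step 9: ref 5 -> HIT, frames=[1,5,2,3] (faults so far: 5)
  step 10: ref 3 -> HIT, frames=[1,5,2,3] (faults so far: 5)
  step 11: ref 2 -> HIT, frames=[1,5,2,3] (faults so far: 5)
  Optimal total faults: 5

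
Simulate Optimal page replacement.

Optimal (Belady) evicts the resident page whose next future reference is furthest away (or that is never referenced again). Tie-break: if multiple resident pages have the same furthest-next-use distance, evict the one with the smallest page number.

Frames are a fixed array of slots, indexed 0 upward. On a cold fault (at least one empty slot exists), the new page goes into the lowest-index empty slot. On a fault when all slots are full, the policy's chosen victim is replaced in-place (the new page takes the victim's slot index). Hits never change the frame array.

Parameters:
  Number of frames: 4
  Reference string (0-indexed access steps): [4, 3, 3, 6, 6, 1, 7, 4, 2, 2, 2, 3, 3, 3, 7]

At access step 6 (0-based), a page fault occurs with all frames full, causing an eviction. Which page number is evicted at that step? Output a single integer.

Step 0: ref 4 -> FAULT, frames=[4,-,-,-]
Step 1: ref 3 -> FAULT, frames=[4,3,-,-]
Step 2: ref 3 -> HIT, frames=[4,3,-,-]
Step 3: ref 6 -> FAULT, frames=[4,3,6,-]
Step 4: ref 6 -> HIT, frames=[4,3,6,-]
Step 5: ref 1 -> FAULT, frames=[4,3,6,1]
Step 6: ref 7 -> FAULT, evict 1, frames=[4,3,6,7]
At step 6: evicted page 1

Answer: 1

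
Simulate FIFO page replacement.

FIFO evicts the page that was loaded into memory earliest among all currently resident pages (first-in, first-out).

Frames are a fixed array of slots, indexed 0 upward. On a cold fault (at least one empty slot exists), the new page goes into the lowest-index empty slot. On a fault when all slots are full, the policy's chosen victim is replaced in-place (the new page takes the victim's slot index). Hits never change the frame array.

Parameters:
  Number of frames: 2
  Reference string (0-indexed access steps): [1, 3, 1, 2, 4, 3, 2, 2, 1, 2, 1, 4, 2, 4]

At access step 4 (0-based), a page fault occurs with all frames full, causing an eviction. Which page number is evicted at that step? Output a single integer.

Step 0: ref 1 -> FAULT, frames=[1,-]
Step 1: ref 3 -> FAULT, frames=[1,3]
Step 2: ref 1 -> HIT, frames=[1,3]
Step 3: ref 2 -> FAULT, evict 1, frames=[2,3]
Step 4: ref 4 -> FAULT, evict 3, frames=[2,4]
At step 4: evicted page 3

Answer: 3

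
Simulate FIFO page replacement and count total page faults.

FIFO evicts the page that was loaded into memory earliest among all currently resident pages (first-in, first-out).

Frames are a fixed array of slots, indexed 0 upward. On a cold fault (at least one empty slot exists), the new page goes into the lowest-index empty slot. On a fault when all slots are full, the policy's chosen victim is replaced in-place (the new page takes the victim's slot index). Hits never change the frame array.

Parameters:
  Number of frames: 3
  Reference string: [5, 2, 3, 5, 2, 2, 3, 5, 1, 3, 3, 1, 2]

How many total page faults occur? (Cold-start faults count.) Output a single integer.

Answer: 4

Derivation:
Step 0: ref 5 → FAULT, frames=[5,-,-]
Step 1: ref 2 → FAULT, frames=[5,2,-]
Step 2: ref 3 → FAULT, frames=[5,2,3]
Step 3: ref 5 → HIT, frames=[5,2,3]
Step 4: ref 2 → HIT, frames=[5,2,3]
Step 5: ref 2 → HIT, frames=[5,2,3]
Step 6: ref 3 → HIT, frames=[5,2,3]
Step 7: ref 5 → HIT, frames=[5,2,3]
Step 8: ref 1 → FAULT (evict 5), frames=[1,2,3]
Step 9: ref 3 → HIT, frames=[1,2,3]
Step 10: ref 3 → HIT, frames=[1,2,3]
Step 11: ref 1 → HIT, frames=[1,2,3]
Step 12: ref 2 → HIT, frames=[1,2,3]
Total faults: 4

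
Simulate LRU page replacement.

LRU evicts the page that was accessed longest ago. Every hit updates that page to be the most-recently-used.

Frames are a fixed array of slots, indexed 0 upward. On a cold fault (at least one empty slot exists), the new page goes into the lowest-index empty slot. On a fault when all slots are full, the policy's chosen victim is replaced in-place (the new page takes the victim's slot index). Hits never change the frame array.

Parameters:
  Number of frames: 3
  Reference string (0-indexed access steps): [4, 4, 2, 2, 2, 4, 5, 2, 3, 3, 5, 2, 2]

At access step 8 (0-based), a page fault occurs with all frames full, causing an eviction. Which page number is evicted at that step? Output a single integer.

Step 0: ref 4 -> FAULT, frames=[4,-,-]
Step 1: ref 4 -> HIT, frames=[4,-,-]
Step 2: ref 2 -> FAULT, frames=[4,2,-]
Step 3: ref 2 -> HIT, frames=[4,2,-]
Step 4: ref 2 -> HIT, frames=[4,2,-]
Step 5: ref 4 -> HIT, frames=[4,2,-]
Step 6: ref 5 -> FAULT, frames=[4,2,5]
Step 7: ref 2 -> HIT, frames=[4,2,5]
Step 8: ref 3 -> FAULT, evict 4, frames=[3,2,5]
At step 8: evicted page 4

Answer: 4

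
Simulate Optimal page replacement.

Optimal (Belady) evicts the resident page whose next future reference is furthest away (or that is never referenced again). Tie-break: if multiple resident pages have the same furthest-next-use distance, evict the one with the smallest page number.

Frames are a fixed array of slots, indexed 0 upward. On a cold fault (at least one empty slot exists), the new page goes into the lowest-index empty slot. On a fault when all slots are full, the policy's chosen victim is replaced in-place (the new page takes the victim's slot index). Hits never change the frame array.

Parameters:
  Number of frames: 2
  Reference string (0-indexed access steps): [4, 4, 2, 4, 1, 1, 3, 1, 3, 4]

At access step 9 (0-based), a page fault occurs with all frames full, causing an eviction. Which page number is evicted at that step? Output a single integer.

Answer: 1

Derivation:
Step 0: ref 4 -> FAULT, frames=[4,-]
Step 1: ref 4 -> HIT, frames=[4,-]
Step 2: ref 2 -> FAULT, frames=[4,2]
Step 3: ref 4 -> HIT, frames=[4,2]
Step 4: ref 1 -> FAULT, evict 2, frames=[4,1]
Step 5: ref 1 -> HIT, frames=[4,1]
Step 6: ref 3 -> FAULT, evict 4, frames=[3,1]
Step 7: ref 1 -> HIT, frames=[3,1]
Step 8: ref 3 -> HIT, frames=[3,1]
Step 9: ref 4 -> FAULT, evict 1, frames=[3,4]
At step 9: evicted page 1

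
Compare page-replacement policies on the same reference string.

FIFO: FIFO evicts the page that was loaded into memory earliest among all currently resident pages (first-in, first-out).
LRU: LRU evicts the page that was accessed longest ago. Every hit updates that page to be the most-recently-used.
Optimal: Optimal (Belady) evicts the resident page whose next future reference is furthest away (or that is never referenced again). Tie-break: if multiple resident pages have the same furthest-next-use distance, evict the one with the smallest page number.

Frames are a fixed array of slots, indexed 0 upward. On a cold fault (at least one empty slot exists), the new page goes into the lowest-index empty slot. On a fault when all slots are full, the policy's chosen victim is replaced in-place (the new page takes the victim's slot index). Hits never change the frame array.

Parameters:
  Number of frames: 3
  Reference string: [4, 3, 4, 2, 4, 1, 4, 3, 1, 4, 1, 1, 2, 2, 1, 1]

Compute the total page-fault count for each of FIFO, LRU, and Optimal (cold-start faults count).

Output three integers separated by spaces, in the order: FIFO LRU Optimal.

--- FIFO ---
  step 0: ref 4 -> FAULT, frames=[4,-,-] (faults so far: 1)
  step 1: ref 3 -> FAULT, frames=[4,3,-] (faults so far: 2)
  step 2: ref 4 -> HIT, frames=[4,3,-] (faults so far: 2)
  step 3: ref 2 -> FAULT, frames=[4,3,2] (faults so far: 3)
  step 4: ref 4 -> HIT, frames=[4,3,2] (faults so far: 3)
  step 5: ref 1 -> FAULT, evict 4, frames=[1,3,2] (faults so far: 4)
  step 6: ref 4 -> FAULT, evict 3, frames=[1,4,2] (faults so far: 5)
  step 7: ref 3 -> FAULT, evict 2, frames=[1,4,3] (faults so far: 6)
  step 8: ref 1 -> HIT, frames=[1,4,3] (faults so far: 6)
  step 9: ref 4 -> HIT, frames=[1,4,3] (faults so far: 6)
  step 10: ref 1 -> HIT, frames=[1,4,3] (faults so far: 6)
  step 11: ref 1 -> HIT, frames=[1,4,3] (faults so far: 6)
  step 12: ref 2 -> FAULT, evict 1, frames=[2,4,3] (faults so far: 7)
  step 13: ref 2 -> HIT, frames=[2,4,3] (faults so far: 7)
  step 14: ref 1 -> FAULT, evict 4, frames=[2,1,3] (faults so far: 8)
  step 15: ref 1 -> HIT, frames=[2,1,3] (faults so far: 8)
  FIFO total faults: 8
--- LRU ---
  step 0: ref 4 -> FAULT, frames=[4,-,-] (faults so far: 1)
  step 1: ref 3 -> FAULT, frames=[4,3,-] (faults so far: 2)
  step 2: ref 4 -> HIT, frames=[4,3,-] (faults so far: 2)
  step 3: ref 2 -> FAULT, frames=[4,3,2] (faults so far: 3)
  step 4: ref 4 -> HIT, frames=[4,3,2] (faults so far: 3)
  step 5: ref 1 -> FAULT, evict 3, frames=[4,1,2] (faults so far: 4)
  step 6: ref 4 -> HIT, frames=[4,1,2] (faults so far: 4)
  step 7: ref 3 -> FAULT, evict 2, frames=[4,1,3] (faults so far: 5)
  step 8: ref 1 -> HIT, frames=[4,1,3] (faults so far: 5)
  step 9: ref 4 -> HIT, frames=[4,1,3] (faults so far: 5)
  step 10: ref 1 -> HIT, frames=[4,1,3] (faults so far: 5)
  step 11: ref 1 -> HIT, frames=[4,1,3] (faults so far: 5)
  step 12: ref 2 -> FAULT, evict 3, frames=[4,1,2] (faults so far: 6)
  step 13: ref 2 -> HIT, frames=[4,1,2] (faults so far: 6)
  step 14: ref 1 -> HIT, frames=[4,1,2] (faults so far: 6)
  step 15: ref 1 -> HIT, frames=[4,1,2] (faults so far: 6)
  LRU total faults: 6
--- Optimal ---
  step 0: ref 4 -> FAULT, frames=[4,-,-] (faults so far: 1)
  step 1: ref 3 -> FAULT, frames=[4,3,-] (faults so far: 2)
  step 2: ref 4 -> HIT, frames=[4,3,-] (faults so far: 2)
  step 3: ref 2 -> FAULT, frames=[4,3,2] (faults so far: 3)
  step 4: ref 4 -> HIT, frames=[4,3,2] (faults so far: 3)
  step 5: ref 1 -> FAULT, evict 2, frames=[4,3,1] (faults so far: 4)
  step 6: ref 4 -> HIT, frames=[4,3,1] (faults so far: 4)
  step 7: ref 3 -> HIT, frames=[4,3,1] (faults so far: 4)
  step 8: ref 1 -> HIT, frames=[4,3,1] (faults so far: 4)
  step 9: ref 4 -> HIT, frames=[4,3,1] (faults so far: 4)
  step 10: ref 1 -> HIT, frames=[4,3,1] (faults so far: 4)
  step 11: ref 1 -> HIT, frames=[4,3,1] (faults so far: 4)
  step 12: ref 2 -> FAULT, evict 3, frames=[4,2,1] (faults so far: 5)
  step 13: ref 2 -> HIT, frames=[4,2,1] (faults so far: 5)
  step 14: ref 1 -> HIT, frames=[4,2,1] (faults so far: 5)
  step 15: ref 1 -> HIT, frames=[4,2,1] (faults so far: 5)
  Optimal total faults: 5

Answer: 8 6 5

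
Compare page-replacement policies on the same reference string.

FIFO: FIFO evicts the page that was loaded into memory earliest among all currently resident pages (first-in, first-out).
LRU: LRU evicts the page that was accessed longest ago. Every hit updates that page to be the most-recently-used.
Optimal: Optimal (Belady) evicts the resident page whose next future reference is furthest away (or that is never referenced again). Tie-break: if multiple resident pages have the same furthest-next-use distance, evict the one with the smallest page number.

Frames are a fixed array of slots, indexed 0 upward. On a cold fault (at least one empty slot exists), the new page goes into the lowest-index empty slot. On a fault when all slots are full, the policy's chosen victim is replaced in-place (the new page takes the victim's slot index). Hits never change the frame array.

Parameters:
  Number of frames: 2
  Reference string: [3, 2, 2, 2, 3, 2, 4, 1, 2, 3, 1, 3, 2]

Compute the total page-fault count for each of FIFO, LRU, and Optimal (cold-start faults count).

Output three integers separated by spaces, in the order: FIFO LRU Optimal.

Answer: 8 8 6

Derivation:
--- FIFO ---
  step 0: ref 3 -> FAULT, frames=[3,-] (faults so far: 1)
  step 1: ref 2 -> FAULT, frames=[3,2] (faults so far: 2)
  step 2: ref 2 -> HIT, frames=[3,2] (faults so far: 2)
  step 3: ref 2 -> HIT, frames=[3,2] (faults so far: 2)
  step 4: ref 3 -> HIT, frames=[3,2] (faults so far: 2)
  step 5: ref 2 -> HIT, frames=[3,2] (faults so far: 2)
  step 6: ref 4 -> FAULT, evict 3, frames=[4,2] (faults so far: 3)
  step 7: ref 1 -> FAULT, evict 2, frames=[4,1] (faults so far: 4)
  step 8: ref 2 -> FAULT, evict 4, frames=[2,1] (faults so far: 5)
  step 9: ref 3 -> FAULT, evict 1, frames=[2,3] (faults so far: 6)
  step 10: ref 1 -> FAULT, evict 2, frames=[1,3] (faults so far: 7)
  step 11: ref 3 -> HIT, frames=[1,3] (faults so far: 7)
  step 12: ref 2 -> FAULT, evict 3, frames=[1,2] (faults so far: 8)
  FIFO total faults: 8
--- LRU ---
  step 0: ref 3 -> FAULT, frames=[3,-] (faults so far: 1)
  step 1: ref 2 -> FAULT, frames=[3,2] (faults so far: 2)
  step 2: ref 2 -> HIT, frames=[3,2] (faults so far: 2)
  step 3: ref 2 -> HIT, frames=[3,2] (faults so far: 2)
  step 4: ref 3 -> HIT, frames=[3,2] (faults so far: 2)
  step 5: ref 2 -> HIT, frames=[3,2] (faults so far: 2)
  step 6: ref 4 -> FAULT, evict 3, frames=[4,2] (faults so far: 3)
  step 7: ref 1 -> FAULT, evict 2, frames=[4,1] (faults so far: 4)
  step 8: ref 2 -> FAULT, evict 4, frames=[2,1] (faults so far: 5)
  step 9: ref 3 -> FAULT, evict 1, frames=[2,3] (faults so far: 6)
  step 10: ref 1 -> FAULT, evict 2, frames=[1,3] (faults so far: 7)
  step 11: ref 3 -> HIT, frames=[1,3] (faults so far: 7)
  step 12: ref 2 -> FAULT, evict 1, frames=[2,3] (faults so far: 8)
  LRU total faults: 8
--- Optimal ---
  step 0: ref 3 -> FAULT, frames=[3,-] (faults so far: 1)
  step 1: ref 2 -> FAULT, frames=[3,2] (faults so far: 2)
  step 2: ref 2 -> HIT, frames=[3,2] (faults so far: 2)
  step 3: ref 2 -> HIT, frames=[3,2] (faults so far: 2)
  step 4: ref 3 -> HIT, frames=[3,2] (faults so far: 2)
  step 5: ref 2 -> HIT, frames=[3,2] (faults so far: 2)
  step 6: ref 4 -> FAULT, evict 3, frames=[4,2] (faults so far: 3)
  step 7: ref 1 -> FAULT, evict 4, frames=[1,2] (faults so far: 4)
  step 8: ref 2 -> HIT, frames=[1,2] (faults so far: 4)
  step 9: ref 3 -> FAULT, evict 2, frames=[1,3] (faults so far: 5)
  step 10: ref 1 -> HIT, frames=[1,3] (faults so far: 5)
  step 11: ref 3 -> HIT, frames=[1,3] (faults so far: 5)
  step 12: ref 2 -> FAULT, evict 1, frames=[2,3] (faults so far: 6)
  Optimal total faults: 6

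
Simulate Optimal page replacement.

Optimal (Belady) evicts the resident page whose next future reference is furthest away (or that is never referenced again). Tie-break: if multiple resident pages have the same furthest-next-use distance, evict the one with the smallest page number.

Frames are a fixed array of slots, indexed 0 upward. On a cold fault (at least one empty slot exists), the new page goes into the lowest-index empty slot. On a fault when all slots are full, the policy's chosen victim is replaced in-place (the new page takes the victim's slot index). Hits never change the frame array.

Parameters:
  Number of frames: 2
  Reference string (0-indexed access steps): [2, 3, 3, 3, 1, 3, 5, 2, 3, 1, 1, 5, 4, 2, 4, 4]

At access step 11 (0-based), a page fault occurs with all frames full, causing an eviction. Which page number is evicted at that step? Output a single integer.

Step 0: ref 2 -> FAULT, frames=[2,-]
Step 1: ref 3 -> FAULT, frames=[2,3]
Step 2: ref 3 -> HIT, frames=[2,3]
Step 3: ref 3 -> HIT, frames=[2,3]
Step 4: ref 1 -> FAULT, evict 2, frames=[1,3]
Step 5: ref 3 -> HIT, frames=[1,3]
Step 6: ref 5 -> FAULT, evict 1, frames=[5,3]
Step 7: ref 2 -> FAULT, evict 5, frames=[2,3]
Step 8: ref 3 -> HIT, frames=[2,3]
Step 9: ref 1 -> FAULT, evict 3, frames=[2,1]
Step 10: ref 1 -> HIT, frames=[2,1]
Step 11: ref 5 -> FAULT, evict 1, frames=[2,5]
At step 11: evicted page 1

Answer: 1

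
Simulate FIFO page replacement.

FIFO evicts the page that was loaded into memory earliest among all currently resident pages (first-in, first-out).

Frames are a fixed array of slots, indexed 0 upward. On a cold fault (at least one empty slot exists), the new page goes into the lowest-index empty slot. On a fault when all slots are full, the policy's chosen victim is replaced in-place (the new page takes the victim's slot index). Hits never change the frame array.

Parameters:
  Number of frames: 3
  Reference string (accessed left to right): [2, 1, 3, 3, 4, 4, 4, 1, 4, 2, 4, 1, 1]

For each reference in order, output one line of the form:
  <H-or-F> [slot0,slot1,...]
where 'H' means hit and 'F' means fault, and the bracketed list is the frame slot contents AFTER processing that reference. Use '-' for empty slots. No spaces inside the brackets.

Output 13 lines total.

F [2,-,-]
F [2,1,-]
F [2,1,3]
H [2,1,3]
F [4,1,3]
H [4,1,3]
H [4,1,3]
H [4,1,3]
H [4,1,3]
F [4,2,3]
H [4,2,3]
F [4,2,1]
H [4,2,1]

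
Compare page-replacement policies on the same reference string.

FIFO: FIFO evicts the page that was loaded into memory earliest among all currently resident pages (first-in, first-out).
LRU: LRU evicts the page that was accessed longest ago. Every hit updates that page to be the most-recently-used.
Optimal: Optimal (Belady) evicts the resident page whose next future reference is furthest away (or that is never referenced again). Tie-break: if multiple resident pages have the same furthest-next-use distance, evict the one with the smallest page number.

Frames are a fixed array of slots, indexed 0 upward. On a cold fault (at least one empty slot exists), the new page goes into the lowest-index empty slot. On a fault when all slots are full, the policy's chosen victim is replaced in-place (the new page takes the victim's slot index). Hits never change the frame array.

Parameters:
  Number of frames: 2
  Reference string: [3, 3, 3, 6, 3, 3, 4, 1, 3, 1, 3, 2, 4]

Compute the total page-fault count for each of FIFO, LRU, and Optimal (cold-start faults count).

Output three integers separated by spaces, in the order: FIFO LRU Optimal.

--- FIFO ---
  step 0: ref 3 -> FAULT, frames=[3,-] (faults so far: 1)
  step 1: ref 3 -> HIT, frames=[3,-] (faults so far: 1)
  step 2: ref 3 -> HIT, frames=[3,-] (faults so far: 1)
  step 3: ref 6 -> FAULT, frames=[3,6] (faults so far: 2)
  step 4: ref 3 -> HIT, frames=[3,6] (faults so far: 2)
  step 5: ref 3 -> HIT, frames=[3,6] (faults so far: 2)
  step 6: ref 4 -> FAULT, evict 3, frames=[4,6] (faults so far: 3)
  step 7: ref 1 -> FAULT, evict 6, frames=[4,1] (faults so far: 4)
  step 8: ref 3 -> FAULT, evict 4, frames=[3,1] (faults so far: 5)
  step 9: ref 1 -> HIT, frames=[3,1] (faults so far: 5)
  step 10: ref 3 -> HIT, frames=[3,1] (faults so far: 5)
  step 11: ref 2 -> FAULT, evict 1, frames=[3,2] (faults so far: 6)
  step 12: ref 4 -> FAULT, evict 3, frames=[4,2] (faults so far: 7)
  FIFO total faults: 7
--- LRU ---
  step 0: ref 3 -> FAULT, frames=[3,-] (faults so far: 1)
  step 1: ref 3 -> HIT, frames=[3,-] (faults so far: 1)
  step 2: ref 3 -> HIT, frames=[3,-] (faults so far: 1)
  step 3: ref 6 -> FAULT, frames=[3,6] (faults so far: 2)
  step 4: ref 3 -> HIT, frames=[3,6] (faults so far: 2)
  step 5: ref 3 -> HIT, frames=[3,6] (faults so far: 2)
  step 6: ref 4 -> FAULT, evict 6, frames=[3,4] (faults so far: 3)
  step 7: ref 1 -> FAULT, evict 3, frames=[1,4] (faults so far: 4)
  step 8: ref 3 -> FAULT, evict 4, frames=[1,3] (faults so far: 5)
  step 9: ref 1 -> HIT, frames=[1,3] (faults so far: 5)
  step 10: ref 3 -> HIT, frames=[1,3] (faults so far: 5)
  step 11: ref 2 -> FAULT, evict 1, frames=[2,3] (faults so far: 6)
  step 12: ref 4 -> FAULT, evict 3, frames=[2,4] (faults so far: 7)
  LRU total faults: 7
--- Optimal ---
  step 0: ref 3 -> FAULT, frames=[3,-] (faults so far: 1)
  step 1: ref 3 -> HIT, frames=[3,-] (faults so far: 1)
  step 2: ref 3 -> HIT, frames=[3,-] (faults so far: 1)
  step 3: ref 6 -> FAULT, frames=[3,6] (faults so far: 2)
  step 4: ref 3 -> HIT, frames=[3,6] (faults so far: 2)
  step 5: ref 3 -> HIT, frames=[3,6] (faults so far: 2)
  step 6: ref 4 -> FAULT, evict 6, frames=[3,4] (faults so far: 3)
  step 7: ref 1 -> FAULT, evict 4, frames=[3,1] (faults so far: 4)
  step 8: ref 3 -> HIT, frames=[3,1] (faults so far: 4)
  step 9: ref 1 -> HIT, frames=[3,1] (faults so far: 4)
  step 10: ref 3 -> HIT, frames=[3,1] (faults so far: 4)
  step 11: ref 2 -> FAULT, evict 1, frames=[3,2] (faults so far: 5)
  step 12: ref 4 -> FAULT, evict 2, frames=[3,4] (faults so far: 6)
  Optimal total faults: 6

Answer: 7 7 6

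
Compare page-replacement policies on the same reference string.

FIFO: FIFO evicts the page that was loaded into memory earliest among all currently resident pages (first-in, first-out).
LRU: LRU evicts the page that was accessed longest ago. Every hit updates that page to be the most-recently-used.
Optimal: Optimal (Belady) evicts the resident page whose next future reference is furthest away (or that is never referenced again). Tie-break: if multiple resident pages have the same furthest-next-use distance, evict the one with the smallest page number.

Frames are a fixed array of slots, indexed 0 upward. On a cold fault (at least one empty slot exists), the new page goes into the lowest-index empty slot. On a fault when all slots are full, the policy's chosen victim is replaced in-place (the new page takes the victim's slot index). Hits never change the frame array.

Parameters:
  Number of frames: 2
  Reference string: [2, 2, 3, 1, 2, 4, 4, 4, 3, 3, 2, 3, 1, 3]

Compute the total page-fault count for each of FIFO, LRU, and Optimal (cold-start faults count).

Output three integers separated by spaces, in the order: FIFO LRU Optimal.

Answer: 9 8 6

Derivation:
--- FIFO ---
  step 0: ref 2 -> FAULT, frames=[2,-] (faults so far: 1)
  step 1: ref 2 -> HIT, frames=[2,-] (faults so far: 1)
  step 2: ref 3 -> FAULT, frames=[2,3] (faults so far: 2)
  step 3: ref 1 -> FAULT, evict 2, frames=[1,3] (faults so far: 3)
  step 4: ref 2 -> FAULT, evict 3, frames=[1,2] (faults so far: 4)
  step 5: ref 4 -> FAULT, evict 1, frames=[4,2] (faults so far: 5)
  step 6: ref 4 -> HIT, frames=[4,2] (faults so far: 5)
  step 7: ref 4 -> HIT, frames=[4,2] (faults so far: 5)
  step 8: ref 3 -> FAULT, evict 2, frames=[4,3] (faults so far: 6)
  step 9: ref 3 -> HIT, frames=[4,3] (faults so far: 6)
  step 10: ref 2 -> FAULT, evict 4, frames=[2,3] (faults so far: 7)
  step 11: ref 3 -> HIT, frames=[2,3] (faults so far: 7)
  step 12: ref 1 -> FAULT, evict 3, frames=[2,1] (faults so far: 8)
  step 13: ref 3 -> FAULT, evict 2, frames=[3,1] (faults so far: 9)
  FIFO total faults: 9
--- LRU ---
  step 0: ref 2 -> FAULT, frames=[2,-] (faults so far: 1)
  step 1: ref 2 -> HIT, frames=[2,-] (faults so far: 1)
  step 2: ref 3 -> FAULT, frames=[2,3] (faults so far: 2)
  step 3: ref 1 -> FAULT, evict 2, frames=[1,3] (faults so far: 3)
  step 4: ref 2 -> FAULT, evict 3, frames=[1,2] (faults so far: 4)
  step 5: ref 4 -> FAULT, evict 1, frames=[4,2] (faults so far: 5)
  step 6: ref 4 -> HIT, frames=[4,2] (faults so far: 5)
  step 7: ref 4 -> HIT, frames=[4,2] (faults so far: 5)
  step 8: ref 3 -> FAULT, evict 2, frames=[4,3] (faults so far: 6)
  step 9: ref 3 -> HIT, frames=[4,3] (faults so far: 6)
  step 10: ref 2 -> FAULT, evict 4, frames=[2,3] (faults so far: 7)
  step 11: ref 3 -> HIT, frames=[2,3] (faults so far: 7)
  step 12: ref 1 -> FAULT, evict 2, frames=[1,3] (faults so far: 8)
  step 13: ref 3 -> HIT, frames=[1,3] (faults so far: 8)
  LRU total faults: 8
--- Optimal ---
  step 0: ref 2 -> FAULT, frames=[2,-] (faults so far: 1)
  step 1: ref 2 -> HIT, frames=[2,-] (faults so far: 1)
  step 2: ref 3 -> FAULT, frames=[2,3] (faults so far: 2)
  step 3: ref 1 -> FAULT, evict 3, frames=[2,1] (faults so far: 3)
  step 4: ref 2 -> HIT, frames=[2,1] (faults so far: 3)
  step 5: ref 4 -> FAULT, evict 1, frames=[2,4] (faults so far: 4)
  step 6: ref 4 -> HIT, frames=[2,4] (faults so far: 4)
  step 7: ref 4 -> HIT, frames=[2,4] (faults so far: 4)
  step 8: ref 3 -> FAULT, evict 4, frames=[2,3] (faults so far: 5)
  step 9: ref 3 -> HIT, frames=[2,3] (faults so far: 5)
  step 10: ref 2 -> HIT, frames=[2,3] (faults so far: 5)
  step 11: ref 3 -> HIT, frames=[2,3] (faults so far: 5)
  step 12: ref 1 -> FAULT, evict 2, frames=[1,3] (faults so far: 6)
  step 13: ref 3 -> HIT, frames=[1,3] (faults so far: 6)
  Optimal total faults: 6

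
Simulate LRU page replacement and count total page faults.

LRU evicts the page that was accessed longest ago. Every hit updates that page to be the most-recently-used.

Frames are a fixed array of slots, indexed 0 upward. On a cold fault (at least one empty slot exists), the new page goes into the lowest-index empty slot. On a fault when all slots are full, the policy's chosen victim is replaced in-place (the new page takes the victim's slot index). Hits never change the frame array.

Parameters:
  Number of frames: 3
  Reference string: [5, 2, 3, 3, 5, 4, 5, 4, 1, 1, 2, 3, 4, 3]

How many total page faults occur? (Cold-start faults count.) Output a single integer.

Answer: 8

Derivation:
Step 0: ref 5 → FAULT, frames=[5,-,-]
Step 1: ref 2 → FAULT, frames=[5,2,-]
Step 2: ref 3 → FAULT, frames=[5,2,3]
Step 3: ref 3 → HIT, frames=[5,2,3]
Step 4: ref 5 → HIT, frames=[5,2,3]
Step 5: ref 4 → FAULT (evict 2), frames=[5,4,3]
Step 6: ref 5 → HIT, frames=[5,4,3]
Step 7: ref 4 → HIT, frames=[5,4,3]
Step 8: ref 1 → FAULT (evict 3), frames=[5,4,1]
Step 9: ref 1 → HIT, frames=[5,4,1]
Step 10: ref 2 → FAULT (evict 5), frames=[2,4,1]
Step 11: ref 3 → FAULT (evict 4), frames=[2,3,1]
Step 12: ref 4 → FAULT (evict 1), frames=[2,3,4]
Step 13: ref 3 → HIT, frames=[2,3,4]
Total faults: 8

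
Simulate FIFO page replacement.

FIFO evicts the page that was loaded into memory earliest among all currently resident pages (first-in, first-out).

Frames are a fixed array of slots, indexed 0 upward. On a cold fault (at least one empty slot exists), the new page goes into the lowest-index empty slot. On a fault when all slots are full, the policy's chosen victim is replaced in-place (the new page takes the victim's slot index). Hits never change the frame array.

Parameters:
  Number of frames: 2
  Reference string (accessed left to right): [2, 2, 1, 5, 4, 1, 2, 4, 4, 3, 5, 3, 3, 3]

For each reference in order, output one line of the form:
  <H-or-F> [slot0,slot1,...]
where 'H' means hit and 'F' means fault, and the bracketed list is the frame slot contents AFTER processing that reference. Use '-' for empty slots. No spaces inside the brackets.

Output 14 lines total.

F [2,-]
H [2,-]
F [2,1]
F [5,1]
F [5,4]
F [1,4]
F [1,2]
F [4,2]
H [4,2]
F [4,3]
F [5,3]
H [5,3]
H [5,3]
H [5,3]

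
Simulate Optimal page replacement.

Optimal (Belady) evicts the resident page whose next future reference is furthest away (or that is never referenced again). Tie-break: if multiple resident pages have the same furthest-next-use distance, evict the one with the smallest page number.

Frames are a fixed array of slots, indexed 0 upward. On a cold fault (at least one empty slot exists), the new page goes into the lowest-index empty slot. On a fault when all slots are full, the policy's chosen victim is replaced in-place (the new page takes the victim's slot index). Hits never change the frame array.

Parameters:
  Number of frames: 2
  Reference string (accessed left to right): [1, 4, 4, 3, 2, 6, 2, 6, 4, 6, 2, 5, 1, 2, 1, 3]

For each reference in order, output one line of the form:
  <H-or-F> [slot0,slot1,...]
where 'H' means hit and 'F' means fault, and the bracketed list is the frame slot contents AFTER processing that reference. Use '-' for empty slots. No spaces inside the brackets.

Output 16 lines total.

F [1,-]
F [1,4]
H [1,4]
F [3,4]
F [2,4]
F [2,6]
H [2,6]
H [2,6]
F [4,6]
H [4,6]
F [2,6]
F [2,5]
F [2,1]
H [2,1]
H [2,1]
F [2,3]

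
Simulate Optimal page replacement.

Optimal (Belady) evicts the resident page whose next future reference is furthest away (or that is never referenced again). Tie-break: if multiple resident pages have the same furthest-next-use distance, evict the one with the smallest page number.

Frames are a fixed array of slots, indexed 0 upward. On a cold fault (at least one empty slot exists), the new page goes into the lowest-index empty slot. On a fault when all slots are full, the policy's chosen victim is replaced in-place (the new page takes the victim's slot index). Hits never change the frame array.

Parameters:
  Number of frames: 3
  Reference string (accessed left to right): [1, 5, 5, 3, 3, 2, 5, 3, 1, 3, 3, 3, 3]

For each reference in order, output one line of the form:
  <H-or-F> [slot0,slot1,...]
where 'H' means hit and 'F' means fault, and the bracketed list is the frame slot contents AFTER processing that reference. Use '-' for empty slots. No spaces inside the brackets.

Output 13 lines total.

F [1,-,-]
F [1,5,-]
H [1,5,-]
F [1,5,3]
H [1,5,3]
F [2,5,3]
H [2,5,3]
H [2,5,3]
F [1,5,3]
H [1,5,3]
H [1,5,3]
H [1,5,3]
H [1,5,3]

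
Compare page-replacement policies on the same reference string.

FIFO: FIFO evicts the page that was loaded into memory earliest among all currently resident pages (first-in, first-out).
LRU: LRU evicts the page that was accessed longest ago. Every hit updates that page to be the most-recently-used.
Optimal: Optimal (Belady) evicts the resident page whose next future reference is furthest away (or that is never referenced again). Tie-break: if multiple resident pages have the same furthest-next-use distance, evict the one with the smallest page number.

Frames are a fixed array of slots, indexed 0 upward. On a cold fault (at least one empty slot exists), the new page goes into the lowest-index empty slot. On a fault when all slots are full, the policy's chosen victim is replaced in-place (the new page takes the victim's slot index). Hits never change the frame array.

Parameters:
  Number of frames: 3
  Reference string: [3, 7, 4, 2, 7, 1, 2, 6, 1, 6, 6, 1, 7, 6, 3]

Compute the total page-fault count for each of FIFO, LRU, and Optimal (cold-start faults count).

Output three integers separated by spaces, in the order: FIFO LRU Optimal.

--- FIFO ---
  step 0: ref 3 -> FAULT, frames=[3,-,-] (faults so far: 1)
  step 1: ref 7 -> FAULT, frames=[3,7,-] (faults so far: 2)
  step 2: ref 4 -> FAULT, frames=[3,7,4] (faults so far: 3)
  step 3: ref 2 -> FAULT, evict 3, frames=[2,7,4] (faults so far: 4)
  step 4: ref 7 -> HIT, frames=[2,7,4] (faults so far: 4)
  step 5: ref 1 -> FAULT, evict 7, frames=[2,1,4] (faults so far: 5)
  step 6: ref 2 -> HIT, frames=[2,1,4] (faults so far: 5)
  step 7: ref 6 -> FAULT, evict 4, frames=[2,1,6] (faults so far: 6)
  step 8: ref 1 -> HIT, frames=[2,1,6] (faults so far: 6)
  step 9: ref 6 -> HIT, frames=[2,1,6] (faults so far: 6)
  step 10: ref 6 -> HIT, frames=[2,1,6] (faults so far: 6)
  step 11: ref 1 -> HIT, frames=[2,1,6] (faults so far: 6)
  step 12: ref 7 -> FAULT, evict 2, frames=[7,1,6] (faults so far: 7)
  step 13: ref 6 -> HIT, frames=[7,1,6] (faults so far: 7)
  step 14: ref 3 -> FAULT, evict 1, frames=[7,3,6] (faults so far: 8)
  FIFO total faults: 8
--- LRU ---
  step 0: ref 3 -> FAULT, frames=[3,-,-] (faults so far: 1)
  step 1: ref 7 -> FAULT, frames=[3,7,-] (faults so far: 2)
  step 2: ref 4 -> FAULT, frames=[3,7,4] (faults so far: 3)
  step 3: ref 2 -> FAULT, evict 3, frames=[2,7,4] (faults so far: 4)
  step 4: ref 7 -> HIT, frames=[2,7,4] (faults so far: 4)
  step 5: ref 1 -> FAULT, evict 4, frames=[2,7,1] (faults so far: 5)
  step 6: ref 2 -> HIT, frames=[2,7,1] (faults so far: 5)
  step 7: ref 6 -> FAULT, evict 7, frames=[2,6,1] (faults so far: 6)
  step 8: ref 1 -> HIT, frames=[2,6,1] (faults so far: 6)
  step 9: ref 6 -> HIT, frames=[2,6,1] (faults so far: 6)
  step 10: ref 6 -> HIT, frames=[2,6,1] (faults so far: 6)
  step 11: ref 1 -> HIT, frames=[2,6,1] (faults so far: 6)
  step 12: ref 7 -> FAULT, evict 2, frames=[7,6,1] (faults so far: 7)
  step 13: ref 6 -> HIT, frames=[7,6,1] (faults so far: 7)
  step 14: ref 3 -> FAULT, evict 1, frames=[7,6,3] (faults so far: 8)
  LRU total faults: 8
--- Optimal ---
  step 0: ref 3 -> FAULT, frames=[3,-,-] (faults so far: 1)
  step 1: ref 7 -> FAULT, frames=[3,7,-] (faults so far: 2)
  step 2: ref 4 -> FAULT, frames=[3,7,4] (faults so far: 3)
  step 3: ref 2 -> FAULT, evict 4, frames=[3,7,2] (faults so far: 4)
  step 4: ref 7 -> HIT, frames=[3,7,2] (faults so far: 4)
  step 5: ref 1 -> FAULT, evict 3, frames=[1,7,2] (faults so far: 5)
  step 6: ref 2 -> HIT, frames=[1,7,2] (faults so far: 5)
  step 7: ref 6 -> FAULT, evict 2, frames=[1,7,6] (faults so far: 6)
  step 8: ref 1 -> HIT, frames=[1,7,6] (faults so far: 6)
  step 9: ref 6 -> HIT, frames=[1,7,6] (faults so far: 6)
  step 10: ref 6 -> HIT, frames=[1,7,6] (faults so far: 6)
  step 11: ref 1 -> HIT, frames=[1,7,6] (faults so far: 6)
  step 12: ref 7 -> HIT, frames=[1,7,6] (faults so far: 6)
  step 13: ref 6 -> HIT, frames=[1,7,6] (faults so far: 6)
  step 14: ref 3 -> FAULT, evict 1, frames=[3,7,6] (faults so far: 7)
  Optimal total faults: 7

Answer: 8 8 7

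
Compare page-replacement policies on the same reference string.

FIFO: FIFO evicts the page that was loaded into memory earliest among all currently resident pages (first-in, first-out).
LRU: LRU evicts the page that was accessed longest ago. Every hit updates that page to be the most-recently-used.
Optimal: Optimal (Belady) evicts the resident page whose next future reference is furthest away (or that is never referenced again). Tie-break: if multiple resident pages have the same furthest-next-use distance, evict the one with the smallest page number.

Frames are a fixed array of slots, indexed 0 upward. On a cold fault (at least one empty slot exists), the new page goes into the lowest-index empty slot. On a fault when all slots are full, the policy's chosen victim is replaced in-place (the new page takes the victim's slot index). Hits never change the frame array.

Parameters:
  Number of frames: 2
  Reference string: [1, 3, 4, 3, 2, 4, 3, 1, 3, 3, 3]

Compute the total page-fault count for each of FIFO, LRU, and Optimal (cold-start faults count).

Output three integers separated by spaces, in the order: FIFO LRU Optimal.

--- FIFO ---
  step 0: ref 1 -> FAULT, frames=[1,-] (faults so far: 1)
  step 1: ref 3 -> FAULT, frames=[1,3] (faults so far: 2)
  step 2: ref 4 -> FAULT, evict 1, frames=[4,3] (faults so far: 3)
  step 3: ref 3 -> HIT, frames=[4,3] (faults so far: 3)
  step 4: ref 2 -> FAULT, evict 3, frames=[4,2] (faults so far: 4)
  step 5: ref 4 -> HIT, frames=[4,2] (faults so far: 4)
  step 6: ref 3 -> FAULT, evict 4, frames=[3,2] (faults so far: 5)
  step 7: ref 1 -> FAULT, evict 2, frames=[3,1] (faults so far: 6)
  step 8: ref 3 -> HIT, frames=[3,1] (faults so far: 6)
  step 9: ref 3 -> HIT, frames=[3,1] (faults so far: 6)
  step 10: ref 3 -> HIT, frames=[3,1] (faults so far: 6)
  FIFO total faults: 6
--- LRU ---
  step 0: ref 1 -> FAULT, frames=[1,-] (faults so far: 1)
  step 1: ref 3 -> FAULT, frames=[1,3] (faults so far: 2)
  step 2: ref 4 -> FAULT, evict 1, frames=[4,3] (faults so far: 3)
  step 3: ref 3 -> HIT, frames=[4,3] (faults so far: 3)
  step 4: ref 2 -> FAULT, evict 4, frames=[2,3] (faults so far: 4)
  step 5: ref 4 -> FAULT, evict 3, frames=[2,4] (faults so far: 5)
  step 6: ref 3 -> FAULT, evict 2, frames=[3,4] (faults so far: 6)
  step 7: ref 1 -> FAULT, evict 4, frames=[3,1] (faults so far: 7)
  step 8: ref 3 -> HIT, frames=[3,1] (faults so far: 7)
  step 9: ref 3 -> HIT, frames=[3,1] (faults so far: 7)
  step 10: ref 3 -> HIT, frames=[3,1] (faults so far: 7)
  LRU total faults: 7
--- Optimal ---
  step 0: ref 1 -> FAULT, frames=[1,-] (faults so far: 1)
  step 1: ref 3 -> FAULT, frames=[1,3] (faults so far: 2)
  step 2: ref 4 -> FAULT, evict 1, frames=[4,3] (faults so far: 3)
  step 3: ref 3 -> HIT, frames=[4,3] (faults so far: 3)
  step 4: ref 2 -> FAULT, evict 3, frames=[4,2] (faults so far: 4)
  step 5: ref 4 -> HIT, frames=[4,2] (faults so far: 4)
  step 6: ref 3 -> FAULT, evict 2, frames=[4,3] (faults so far: 5)
  step 7: ref 1 -> FAULT, evict 4, frames=[1,3] (faults so far: 6)
  step 8: ref 3 -> HIT, frames=[1,3] (faults so far: 6)
  step 9: ref 3 -> HIT, frames=[1,3] (faults so far: 6)
  step 10: ref 3 -> HIT, frames=[1,3] (faults so far: 6)
  Optimal total faults: 6

Answer: 6 7 6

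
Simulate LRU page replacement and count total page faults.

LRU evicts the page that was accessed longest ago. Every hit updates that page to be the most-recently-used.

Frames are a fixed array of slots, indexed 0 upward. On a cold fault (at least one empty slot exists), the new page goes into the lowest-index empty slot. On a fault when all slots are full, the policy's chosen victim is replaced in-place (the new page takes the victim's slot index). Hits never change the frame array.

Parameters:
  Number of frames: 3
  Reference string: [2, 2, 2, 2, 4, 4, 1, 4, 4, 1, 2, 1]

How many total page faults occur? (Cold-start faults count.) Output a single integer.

Step 0: ref 2 → FAULT, frames=[2,-,-]
Step 1: ref 2 → HIT, frames=[2,-,-]
Step 2: ref 2 → HIT, frames=[2,-,-]
Step 3: ref 2 → HIT, frames=[2,-,-]
Step 4: ref 4 → FAULT, frames=[2,4,-]
Step 5: ref 4 → HIT, frames=[2,4,-]
Step 6: ref 1 → FAULT, frames=[2,4,1]
Step 7: ref 4 → HIT, frames=[2,4,1]
Step 8: ref 4 → HIT, frames=[2,4,1]
Step 9: ref 1 → HIT, frames=[2,4,1]
Step 10: ref 2 → HIT, frames=[2,4,1]
Step 11: ref 1 → HIT, frames=[2,4,1]
Total faults: 3

Answer: 3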